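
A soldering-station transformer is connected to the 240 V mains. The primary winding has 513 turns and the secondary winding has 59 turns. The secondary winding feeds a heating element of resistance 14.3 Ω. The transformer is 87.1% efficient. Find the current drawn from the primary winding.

V_s = 240 × 59/513 = 27.602 V.
I_s = V_s/R = 27.602/14.3 = 1.9302 A.
P_out = V_s I_s = 27.602 × 1.9302 = 53.279 W.
P_in = P_out/η = 53.279/0.871 = 61.170 W.
I_p = P_in/V_p = 61.170/240 = 0.255 A.

I_p ≈ 0.255 A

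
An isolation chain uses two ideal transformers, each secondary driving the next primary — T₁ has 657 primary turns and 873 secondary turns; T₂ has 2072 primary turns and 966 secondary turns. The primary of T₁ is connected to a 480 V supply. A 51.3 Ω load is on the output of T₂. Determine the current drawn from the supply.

I_supply ≈ 3.59 A

After T₁: V = 480.00 × 873/657 = 637.81 V.
After T₂: V = 637.81 × 966/2072 = 297.36 V.
I_load = 297.36/51.3 = 5.7964 A, so P_out = 297.36 × 5.7964 = 1723.6 W.
All ideal ⇒ P_in = P_out, so I_supply = 1723.6/480 = 3.59 A.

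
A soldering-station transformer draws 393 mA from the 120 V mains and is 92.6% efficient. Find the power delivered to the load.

P_out ≈ 43.7 W

P_in = V_p I_p = 120 × 0.393 = 47.160 W.
P_out = η P_in = 0.926 × 47.160 = 43.7 W.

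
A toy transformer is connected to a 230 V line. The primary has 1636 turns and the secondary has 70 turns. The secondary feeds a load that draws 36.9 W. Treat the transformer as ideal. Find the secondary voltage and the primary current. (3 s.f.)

V_s = V_p × N_s/N_p = 230 × 70/1636 = 9.8411 V.
I_s = P/V_s = 36.9/9.8411 = 3.7496 A.
I_p = I_s × N_s/N_p = 3.7496 × 70/1636 = 0.160 A.

V_s ≈ 9.84 V, I_p ≈ 0.160 A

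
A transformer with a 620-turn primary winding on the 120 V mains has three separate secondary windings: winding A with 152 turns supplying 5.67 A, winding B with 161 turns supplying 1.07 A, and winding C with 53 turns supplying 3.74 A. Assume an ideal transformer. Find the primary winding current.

I_p ≈ 1.99 A

V_A = 120 × 152/620 = 29.419 V; V_B = 120 × 161/620 = 31.161 V; V_C = 120 × 53/620 = 10.258 V.
P_out = V_A I_A + V_B I_B + V_C I_C = 29.419×5.67 + 31.161×1.07 + 10.258×3.74 = 166.81 + 33.343 + 38.365 = 238.52 W.
Ideal ⇒ P_in = P_out, so I_p = P_out/V_p = 238.52/120 = 1.99 A.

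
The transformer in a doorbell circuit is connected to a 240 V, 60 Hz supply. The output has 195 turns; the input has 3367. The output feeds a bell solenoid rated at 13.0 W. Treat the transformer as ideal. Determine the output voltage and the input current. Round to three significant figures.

V_out ≈ 13.9 V, I_in ≈ 0.0542 A

V_out = V_in × N_out/N_in = 240 × 195/3367 = 13.900 V.
I_out = P/V_out = 13.0/13.900 = 0.93528 A.
I_in = I_out × N_out/N_in = 0.93528 × 195/3367 = 0.0542 A.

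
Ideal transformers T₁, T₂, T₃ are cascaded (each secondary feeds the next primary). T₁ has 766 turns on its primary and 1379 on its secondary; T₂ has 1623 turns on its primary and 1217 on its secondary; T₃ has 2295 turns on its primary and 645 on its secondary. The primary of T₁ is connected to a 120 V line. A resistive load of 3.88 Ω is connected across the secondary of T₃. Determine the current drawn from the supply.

After T₁: V = 120.00 × 1379/766 = 216.03 V.
After T₂: V = 216.03 × 1217/1623 = 161.99 V.
After T₃: V = 161.99 × 645/2295 = 45.527 V.
I_load = 45.527/3.88 = 11.734 A, so P_out = 45.527 × 11.734 = 534.20 W.
All ideal ⇒ P_in = P_out, so I_supply = 534.20/120 = 4.45 A.

I_supply ≈ 4.45 A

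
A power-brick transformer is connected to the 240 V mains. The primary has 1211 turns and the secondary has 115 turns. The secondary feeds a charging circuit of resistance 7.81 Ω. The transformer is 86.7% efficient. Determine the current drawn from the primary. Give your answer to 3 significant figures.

I_p ≈ 0.320 A

V_s = 240 × 115/1211 = 22.791 V.
I_s = V_s/R = 22.791/7.81 = 2.9182 A.
P_out = V_s I_s = 22.791 × 2.9182 = 66.509 W.
P_in = P_out/η = 66.509/0.867 = 76.711 W.
I_p = P_in/V_p = 76.711/240 = 0.320 A.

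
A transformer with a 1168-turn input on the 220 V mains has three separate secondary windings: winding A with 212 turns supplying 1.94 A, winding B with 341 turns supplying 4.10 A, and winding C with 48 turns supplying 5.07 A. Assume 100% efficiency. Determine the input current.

I_in ≈ 1.76 A

V_A = 220 × 212/1168 = 39.932 V; V_B = 220 × 341/1168 = 64.229 V; V_C = 220 × 48/1168 = 9.0411 V.
P_out = V_A I_A + V_B I_B + V_C I_C = 39.932×1.94 + 64.229×4.10 + 9.0411×5.07 = 77.467 + 263.34 + 45.838 = 386.65 W.
Ideal ⇒ P_in = P_out, so I_in = P_out/V_in = 386.65/220 = 1.76 A.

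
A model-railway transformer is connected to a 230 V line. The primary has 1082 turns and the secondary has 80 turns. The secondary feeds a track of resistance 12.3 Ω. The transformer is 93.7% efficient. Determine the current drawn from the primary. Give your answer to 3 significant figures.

V_s = 230 × 80/1082 = 17.006 V.
I_s = V_s/R = 17.006/12.3 = 1.3826 A.
P_out = V_s I_s = 17.006 × 1.3826 = 23.511 W.
P_in = P_out/η = 23.511/0.937 = 25.092 W.
I_p = P_in/V_p = 25.092/230 = 0.109 A.

I_p ≈ 0.109 A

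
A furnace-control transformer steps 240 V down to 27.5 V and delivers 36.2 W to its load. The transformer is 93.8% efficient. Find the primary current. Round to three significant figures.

I_p ≈ 0.161 A

P_in = P_out/η = 36.2/0.938 = 38.593 W.
I_p = P_in/V_p = 38.593/240 = 0.161 A.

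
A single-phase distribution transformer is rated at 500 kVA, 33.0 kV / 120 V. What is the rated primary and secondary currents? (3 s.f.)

I_p = S/V_p = 500000/33000 = 15.2 A.
I_s = S/V_s = 500000/120 = 4170 A.

I_p ≈ 15.2 A, I_s ≈ 4170 A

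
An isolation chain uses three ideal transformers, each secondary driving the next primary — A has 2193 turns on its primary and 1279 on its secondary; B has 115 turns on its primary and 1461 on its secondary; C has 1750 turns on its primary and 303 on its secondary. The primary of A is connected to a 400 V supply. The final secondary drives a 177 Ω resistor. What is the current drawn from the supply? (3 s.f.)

After A: V = 400.00 × 1279/2193 = 233.29 V.
After B: V = 233.29 × 1461/115 = 2963.8 V.
After C: V = 2963.8 × 303/1750 = 513.16 V.
I_load = 513.16/177 = 2.8992 A, so P_out = 513.16 × 2.8992 = 1487.7 W.
All ideal ⇒ P_in = P_out, so I_supply = 1487.7/400 = 3.72 A.

I_supply ≈ 3.72 A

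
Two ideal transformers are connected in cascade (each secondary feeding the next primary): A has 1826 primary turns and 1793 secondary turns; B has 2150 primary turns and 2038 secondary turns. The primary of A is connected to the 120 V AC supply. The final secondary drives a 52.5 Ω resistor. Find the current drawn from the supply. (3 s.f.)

I_supply ≈ 1.98 A

Secondary of A: V = 120.00 × 1793/1826 = 117.83 V.
Secondary of B: V = 117.83 × 2038/2150 = 111.69 V.
I_load = 111.69/52.5 = 2.1275 A, so P_out = 111.69 × 2.1275 = 237.63 W.
All ideal ⇒ P_in = P_out, so I_supply = 237.63/120 = 1.98 A.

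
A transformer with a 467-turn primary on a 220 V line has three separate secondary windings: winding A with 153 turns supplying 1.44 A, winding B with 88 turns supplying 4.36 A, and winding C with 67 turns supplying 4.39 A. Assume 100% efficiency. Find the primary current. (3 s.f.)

I_p ≈ 1.92 A

V_A = 220 × 153/467 = 72.077 V; V_B = 220 × 88/467 = 41.456 V; V_C = 220 × 67/467 = 31.563 V.
P_out = V_A I_A + V_B I_B + V_C I_C = 72.077×1.44 + 41.456×4.36 + 31.563×4.39 = 103.79 + 180.75 + 138.56 = 423.10 W.
Ideal ⇒ P_in = P_out, so I_p = P_out/V_p = 423.10/220 = 1.92 A.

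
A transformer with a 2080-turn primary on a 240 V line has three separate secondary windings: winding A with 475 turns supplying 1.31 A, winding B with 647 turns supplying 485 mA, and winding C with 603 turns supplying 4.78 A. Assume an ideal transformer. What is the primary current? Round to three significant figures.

V_A = 240 × 475/2080 = 54.808 V; V_B = 240 × 647/2080 = 74.654 V; V_C = 240 × 603/2080 = 69.577 V.
P_out = V_A I_A + V_B I_B + V_C I_C = 54.808×1.31 + 74.654×0.485 + 69.577×4.78 = 71.798 + 36.207 + 332.58 = 440.58 W.
Ideal ⇒ P_in = P_out, so I_p = P_out/V_p = 440.58/240 = 1.84 A.

I_p ≈ 1.84 A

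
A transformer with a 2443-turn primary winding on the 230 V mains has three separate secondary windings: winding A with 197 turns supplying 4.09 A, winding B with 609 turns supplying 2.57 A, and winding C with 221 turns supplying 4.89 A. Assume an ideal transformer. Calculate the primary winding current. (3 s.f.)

I_p ≈ 1.41 A

V_A = 230 × 197/2443 = 18.547 V; V_B = 230 × 609/2443 = 57.335 V; V_C = 230 × 221/2443 = 20.806 V.
P_out = V_A I_A + V_B I_B + V_C I_C = 18.547×4.09 + 57.335×2.57 + 20.806×4.89 = 75.857 + 147.35 + 101.74 = 324.95 W.
Ideal ⇒ P_in = P_out, so I_p = P_out/V_p = 324.95/230 = 1.41 A.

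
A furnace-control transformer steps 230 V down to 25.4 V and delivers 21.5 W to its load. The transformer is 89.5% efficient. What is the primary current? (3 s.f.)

I_p ≈ 0.104 A

P_in = P_out/η = 21.5/0.895 = 24.022 W.
I_p = P_in/V_p = 24.022/230 = 0.104 A.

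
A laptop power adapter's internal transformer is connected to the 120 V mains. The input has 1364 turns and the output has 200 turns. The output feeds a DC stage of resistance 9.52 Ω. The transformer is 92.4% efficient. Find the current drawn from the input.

I_in ≈ 0.293 A

V_out = 120 × 200/1364 = 17.595 V.
I_out = V_out/R = 17.595/9.52 = 1.8482 A.
P_out = V_out I_out = 17.595 × 1.8482 = 32.520 W.
P_in = P_out/η = 32.520/0.924 = 35.195 W.
I_in = P_in/V_in = 35.195/120 = 0.293 A.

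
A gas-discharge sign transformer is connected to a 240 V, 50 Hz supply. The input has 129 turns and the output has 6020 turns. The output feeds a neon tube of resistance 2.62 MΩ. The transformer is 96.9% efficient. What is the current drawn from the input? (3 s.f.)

V_out = 240 × 6020/129 = 11200 V.
I_out = V_out/R = 11200/(2.62×10^6) = 0.0042748 A.
P_out = V_out I_out = 11200 × 0.0042748 = 47.878 W.
P_in = P_out/η = 47.878/0.969 = 49.410 W.
I_in = P_in/V_in = 49.410/240 = 0.206 A.

I_in ≈ 0.206 A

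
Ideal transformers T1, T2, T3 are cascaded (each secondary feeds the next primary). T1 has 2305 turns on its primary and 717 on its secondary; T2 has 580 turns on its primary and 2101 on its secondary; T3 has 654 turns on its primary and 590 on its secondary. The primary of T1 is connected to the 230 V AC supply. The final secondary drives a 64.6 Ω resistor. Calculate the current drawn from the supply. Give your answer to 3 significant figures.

Secondary of T1: V = 230.00 × 717/2305 = 71.544 V.
Secondary of T2: V = 71.544 × 2101/580 = 259.16 V.
Secondary of T3: V = 259.16 × 590/654 = 233.80 V.
I_load = 233.80/64.6 = 3.6192 A, so P_out = 233.80 × 3.6192 = 846.18 W.
All ideal ⇒ P_in = P_out, so I_supply = 846.18/230 = 3.68 A.

I_supply ≈ 3.68 A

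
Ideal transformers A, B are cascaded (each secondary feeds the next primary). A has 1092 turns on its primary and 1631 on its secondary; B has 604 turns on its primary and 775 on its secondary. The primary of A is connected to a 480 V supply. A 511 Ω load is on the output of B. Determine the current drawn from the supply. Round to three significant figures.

I_supply ≈ 3.45 A

After A: V = 480.00 × 1631/1092 = 716.92 V.
After B: V = 716.92 × 775/604 = 919.89 V.
I_load = 919.89/511 = 1.8002 A, so P_out = 919.89 × 1.8002 = 1656.0 W.
All ideal ⇒ P_in = P_out, so I_supply = 1656.0/480 = 3.45 A.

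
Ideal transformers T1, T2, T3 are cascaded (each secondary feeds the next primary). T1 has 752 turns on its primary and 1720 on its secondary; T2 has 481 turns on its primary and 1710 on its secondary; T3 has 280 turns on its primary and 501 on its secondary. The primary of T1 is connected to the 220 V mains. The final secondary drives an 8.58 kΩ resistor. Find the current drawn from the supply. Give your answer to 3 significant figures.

After T1: V = 220.00 × 1720/752 = 503.19 V.
After T2: V = 503.19 × 1710/481 = 1788.9 V.
After T3: V = 1788.9 × 501/280 = 3200.8 V.
I_load = 3200.8/8580 = 0.37306 A, so P_out = 3200.8 × 0.37306 = 1194.1 W.
All ideal ⇒ P_in = P_out, so I_supply = 1194.1/220 = 5.43 A.

I_supply ≈ 5.43 A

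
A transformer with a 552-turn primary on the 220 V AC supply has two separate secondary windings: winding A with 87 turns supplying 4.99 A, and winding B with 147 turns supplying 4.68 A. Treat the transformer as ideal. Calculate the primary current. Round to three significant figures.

V_A = 220 × 87/552 = 34.674 V; V_B = 220 × 147/552 = 58.587 V.
P_out = V_A I_A + V_B I_B = 34.674×4.99 + 58.587×4.68 = 173.02 + 274.19 = 447.21 W.
Ideal ⇒ P_in = P_out, so I_p = P_out/V_p = 447.21/220 = 2.03 A.

I_p ≈ 2.03 A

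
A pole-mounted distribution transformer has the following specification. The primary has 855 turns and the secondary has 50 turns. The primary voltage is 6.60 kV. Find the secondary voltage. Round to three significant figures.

V_s/V_p = N_s/N_p, so V_s = 6600 × 50/855 = 386 V.

V_s ≈ 386 V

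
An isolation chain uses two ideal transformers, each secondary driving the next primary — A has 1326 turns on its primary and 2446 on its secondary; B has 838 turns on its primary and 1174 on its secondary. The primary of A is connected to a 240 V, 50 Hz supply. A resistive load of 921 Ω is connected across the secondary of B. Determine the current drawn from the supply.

Secondary of A: V = 240.00 × 2446/1326 = 442.71 V.
Secondary of B: V = 442.71 × 1174/838 = 620.22 V.
I_load = 620.22/921 = 0.67342 A, so P_out = 620.22 × 0.67342 = 417.67 W.
All ideal ⇒ P_in = P_out, so I_supply = 417.67/240 = 1.74 A.

I_supply ≈ 1.74 A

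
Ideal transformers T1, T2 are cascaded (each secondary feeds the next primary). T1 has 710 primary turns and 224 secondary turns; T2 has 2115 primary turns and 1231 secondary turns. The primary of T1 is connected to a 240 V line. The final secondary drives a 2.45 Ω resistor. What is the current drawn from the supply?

I_supply ≈ 3.30 A

After T1: V = 240.00 × 224/710 = 75.718 V.
After T2: V = 75.718 × 1231/2115 = 44.071 V.
I_load = 44.071/2.45 = 17.988 A, so P_out = 44.071 × 17.988 = 792.74 W.
All ideal ⇒ P_in = P_out, so I_supply = 792.74/240 = 3.30 A.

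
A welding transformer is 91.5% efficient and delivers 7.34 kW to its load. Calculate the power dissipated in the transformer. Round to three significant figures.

P_in = P_out/η = 7340/0.915 = 8021.86 W.
P_loss = P_in − P_out = 8021.86 − 7340 = 682 W.

P_loss ≈ 682 W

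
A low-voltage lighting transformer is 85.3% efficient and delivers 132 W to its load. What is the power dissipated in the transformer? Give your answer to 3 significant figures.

P_in = P_out/η = 132/0.853 = 154.748 W.
P_loss = P_in − P_out = 154.748 − 132 = 22.7 W.

P_loss ≈ 22.7 W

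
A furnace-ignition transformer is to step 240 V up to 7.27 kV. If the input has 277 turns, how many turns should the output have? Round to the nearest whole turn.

N_out/N_in = V_out/V_in, so N_out = 277 × 7270/240 = 8390.8 ≈ 8391 turns.

N_out = 8391 turns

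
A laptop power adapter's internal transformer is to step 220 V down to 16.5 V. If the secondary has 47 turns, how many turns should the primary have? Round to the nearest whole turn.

N_p/N_s = V_p/V_s, so N_p = 47 × 220/16.5 = 626.7 ≈ 627 turns.

N_p = 627 turns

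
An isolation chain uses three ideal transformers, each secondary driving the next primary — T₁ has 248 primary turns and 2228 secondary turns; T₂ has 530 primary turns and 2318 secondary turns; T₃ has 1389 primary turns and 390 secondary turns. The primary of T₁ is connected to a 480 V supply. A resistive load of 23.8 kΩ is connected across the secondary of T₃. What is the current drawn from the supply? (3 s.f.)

I_supply ≈ 2.45 A

After T₁: V = 480.00 × 2228/248 = 4312.3 V.
After T₂: V = 4312.3 × 2318/530 = 18860 V.
After T₃: V = 18860 × 390/1389 = 5295.5 V.
I_load = 5295.5/23800 = 0.22250 A, so P_out = 5295.5 × 0.22250 = 1178.2 W.
All ideal ⇒ P_in = P_out, so I_supply = 1178.2/480 = 2.45 A.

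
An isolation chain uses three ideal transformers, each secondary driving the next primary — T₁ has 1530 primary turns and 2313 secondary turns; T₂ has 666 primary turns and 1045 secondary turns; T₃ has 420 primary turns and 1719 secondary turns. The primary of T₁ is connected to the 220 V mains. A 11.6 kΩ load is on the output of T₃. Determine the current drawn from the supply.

After T₁: V = 220.00 × 2313/1530 = 332.59 V.
After T₂: V = 332.59 × 1045/666 = 521.85 V.
After T₃: V = 521.85 × 1719/420 = 2135.9 V.
I_load = 2135.9/11600 = 0.18413 A, so P_out = 2135.9 × 0.18413 = 393.27 W.
All ideal ⇒ P_in = P_out, so I_supply = 393.27/220 = 1.79 A.

I_supply ≈ 1.79 A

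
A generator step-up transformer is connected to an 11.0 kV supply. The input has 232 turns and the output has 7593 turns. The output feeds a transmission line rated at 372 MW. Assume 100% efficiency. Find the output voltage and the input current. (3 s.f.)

V_out = V_in × N_out/N_in = 11000 × 7593/232 = 360010 V.
I_out = P/V_out = 3.72×10^8/360010 = 1033.3 A.
I_in = I_out × N_out/N_in = 1033.3 × 7593/232 = 33800 A.

V_out ≈ 360000 V, I_in ≈ 33800 A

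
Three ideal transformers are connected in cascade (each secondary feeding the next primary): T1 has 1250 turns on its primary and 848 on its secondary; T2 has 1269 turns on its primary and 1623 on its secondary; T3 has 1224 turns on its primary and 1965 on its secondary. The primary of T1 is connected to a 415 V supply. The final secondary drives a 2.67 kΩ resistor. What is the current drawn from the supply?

I_supply ≈ 0.302 A

Secondary of T1: V = 415.00 × 848/1250 = 281.54 V.
Secondary of T2: V = 281.54 × 1623/1269 = 360.07 V.
Secondary of T3: V = 360.07 × 1965/1224 = 578.06 V.
I_load = 578.06/2670 = 0.21650 A, so P_out = 578.06 × 0.21650 = 125.15 W.
All ideal ⇒ P_in = P_out, so I_supply = 125.15/415 = 0.302 A.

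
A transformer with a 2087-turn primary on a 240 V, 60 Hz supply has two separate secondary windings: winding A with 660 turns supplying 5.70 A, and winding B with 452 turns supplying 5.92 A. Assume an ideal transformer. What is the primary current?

V_A = 240 × 660/2087 = 75.898 V; V_B = 240 × 452/2087 = 51.979 V.
P_out = V_A I_A + V_B I_B = 75.898×5.70 + 51.979×5.92 = 432.62 + 307.72 = 740.34 W.
Ideal ⇒ P_in = P_out, so I_p = P_out/V_p = 740.34/240 = 3.08 A.

I_p ≈ 3.08 A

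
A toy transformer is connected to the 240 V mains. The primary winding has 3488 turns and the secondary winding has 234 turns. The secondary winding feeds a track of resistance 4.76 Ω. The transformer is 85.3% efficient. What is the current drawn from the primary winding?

I_p ≈ 0.266 A

V_s = 240 × 234/3488 = 16.101 V.
I_s = V_s/R = 16.101/4.76 = 3.3825 A.
P_out = V_s I_s = 16.101 × 3.3825 = 54.462 W.
P_in = P_out/η = 54.462/0.853 = 63.848 W.
I_p = P_in/V_p = 63.848/240 = 0.266 A.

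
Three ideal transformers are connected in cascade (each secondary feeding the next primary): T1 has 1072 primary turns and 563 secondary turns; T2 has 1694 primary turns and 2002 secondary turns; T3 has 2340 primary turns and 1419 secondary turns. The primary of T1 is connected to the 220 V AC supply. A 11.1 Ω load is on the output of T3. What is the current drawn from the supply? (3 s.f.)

After T1: V = 220.00 × 563/1072 = 115.54 V.
After T2: V = 115.54 × 2002/1694 = 136.55 V.
After T3: V = 136.55 × 1419/2340 = 82.804 V.
I_load = 82.804/11.1 = 7.4599 A, so P_out = 82.804 × 7.4599 = 617.71 W.
All ideal ⇒ P_in = P_out, so I_supply = 617.71/220 = 2.81 A.

I_supply ≈ 2.81 A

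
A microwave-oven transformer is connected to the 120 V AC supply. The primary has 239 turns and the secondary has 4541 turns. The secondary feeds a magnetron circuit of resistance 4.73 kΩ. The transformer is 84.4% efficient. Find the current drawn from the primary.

V_s = 120 × 4541/239 = 2280.0 V.
I_s = V_s/R = 2280.0/4730 = 0.48203 A.
P_out = V_s I_s = 2280.0 × 0.48203 = 1099.0 W.
P_in = P_out/η = 1099.0/0.844 = 1302.2 W.
I_p = P_in/V_p = 1302.2/120 = 10.9 A.

I_p ≈ 10.9 A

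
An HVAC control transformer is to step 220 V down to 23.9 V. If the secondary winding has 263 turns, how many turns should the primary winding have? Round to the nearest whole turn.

N_p = 2421 turns

N_p/N_s = V_p/V_s, so N_p = 263 × 220/23.9 = 2420.9 ≈ 2421 turns.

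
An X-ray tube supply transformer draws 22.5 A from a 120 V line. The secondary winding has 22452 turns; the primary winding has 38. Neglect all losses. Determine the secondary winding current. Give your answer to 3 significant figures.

I_s/I_p = N_p/N_s, so I_s = 22.5 × 38/22452 = 0.0381 A.

I_s ≈ 0.0381 A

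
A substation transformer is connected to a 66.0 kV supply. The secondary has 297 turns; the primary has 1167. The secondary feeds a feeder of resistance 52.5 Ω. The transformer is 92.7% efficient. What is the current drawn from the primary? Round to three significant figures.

I_p ≈ 87.8 A

V_s = 66000 × 297/1167 = 16797 V.
I_s = V_s/R = 16797/52.5 = 319.94 A.
P_out = V_s I_s = 16797 × 319.94 = 5.3740×10^6 W.
P_in = P_out/η = 5.3740×10^6/0.927 = 5.7972×10^6 W.
I_p = P_in/V_p = 5.7972×10^6/66000 = 87.8 A.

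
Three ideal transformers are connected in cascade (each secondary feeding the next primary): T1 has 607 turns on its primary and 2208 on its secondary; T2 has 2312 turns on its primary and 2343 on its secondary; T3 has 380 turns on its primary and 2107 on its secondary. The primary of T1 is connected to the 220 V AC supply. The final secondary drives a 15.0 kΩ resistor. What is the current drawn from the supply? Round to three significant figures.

I_supply ≈ 6.13 A

Secondary of T1: V = 220.00 × 2208/607 = 800.26 V.
Secondary of T2: V = 800.26 × 2343/2312 = 810.99 V.
Secondary of T3: V = 810.99 × 2107/380 = 4496.7 V.
I_load = 4496.7/15000 = 0.29978 A, so P_out = 4496.7 × 0.29978 = 1348.0 W.
All ideal ⇒ P_in = P_out, so I_supply = 1348.0/220 = 6.13 A.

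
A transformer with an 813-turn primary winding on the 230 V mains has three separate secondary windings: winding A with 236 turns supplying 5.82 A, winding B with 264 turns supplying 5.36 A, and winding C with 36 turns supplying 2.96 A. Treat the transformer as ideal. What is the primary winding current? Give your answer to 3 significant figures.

I_p ≈ 3.56 A

V_A = 230 × 236/813 = 66.765 V; V_B = 230 × 264/813 = 74.686 V; V_C = 230 × 36/813 = 10.185 V.
P_out = V_A I_A + V_B I_B + V_C I_C = 66.765×5.82 + 74.686×5.36 + 10.185×2.96 = 388.57 + 400.32 + 30.146 = 819.04 W.
Ideal ⇒ P_in = P_out, so I_p = P_out/V_p = 819.04/230 = 3.56 A.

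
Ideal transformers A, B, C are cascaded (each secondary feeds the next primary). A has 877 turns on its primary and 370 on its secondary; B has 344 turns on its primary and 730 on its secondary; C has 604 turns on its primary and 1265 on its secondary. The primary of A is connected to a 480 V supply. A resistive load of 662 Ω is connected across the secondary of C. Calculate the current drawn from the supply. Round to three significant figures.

I_supply ≈ 2.55 A

Secondary of A: V = 480.00 × 370/877 = 202.51 V.
Secondary of B: V = 202.51 × 730/344 = 429.74 V.
Secondary of C: V = 429.74 × 1265/604 = 900.04 V.
I_load = 900.04/662 = 1.3596 A, so P_out = 900.04 × 1.3596 = 1223.7 W.
All ideal ⇒ P_in = P_out, so I_supply = 1223.7/480 = 2.55 A.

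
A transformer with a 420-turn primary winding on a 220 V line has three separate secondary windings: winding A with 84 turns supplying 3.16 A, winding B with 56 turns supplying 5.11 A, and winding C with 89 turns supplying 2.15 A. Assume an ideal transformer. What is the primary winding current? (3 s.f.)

I_p ≈ 1.77 A

V_A = 220 × 84/420 = 44.000 V; V_B = 220 × 56/420 = 29.333 V; V_C = 220 × 89/420 = 46.619 V.
P_out = V_A I_A + V_B I_B + V_C I_C = 44.000×3.16 + 29.333×5.11 + 46.619×2.15 = 139.04 + 149.89 + 100.23 = 389.16 W.
Ideal ⇒ P_in = P_out, so I_p = P_out/V_p = 389.16/220 = 1.77 A.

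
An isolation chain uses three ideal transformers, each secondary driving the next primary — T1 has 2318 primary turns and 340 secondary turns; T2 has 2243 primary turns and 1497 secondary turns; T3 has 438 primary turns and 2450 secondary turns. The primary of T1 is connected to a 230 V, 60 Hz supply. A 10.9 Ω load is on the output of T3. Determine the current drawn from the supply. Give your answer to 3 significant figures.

After T1: V = 230.00 × 340/2318 = 33.736 V.
After T2: V = 33.736 × 1497/2243 = 22.516 V.
After T3: V = 22.516 × 2450/438 = 125.94 V.
I_load = 125.94/10.9 = 11.555 A, so P_out = 125.94 × 11.555 = 1455.2 W.
All ideal ⇒ P_in = P_out, so I_supply = 1455.2/230 = 6.33 A.

I_supply ≈ 6.33 A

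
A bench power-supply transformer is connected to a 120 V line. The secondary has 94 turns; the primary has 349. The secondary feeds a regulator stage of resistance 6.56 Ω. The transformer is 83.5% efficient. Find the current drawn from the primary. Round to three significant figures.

V_s = 120 × 94/349 = 32.321 V.
I_s = V_s/R = 32.321/6.56 = 4.9270 A.
P_out = V_s I_s = 32.321 × 4.9270 = 159.24 W.
P_in = P_out/η = 159.24/0.835 = 190.71 W.
I_p = P_in/V_p = 190.71/120 = 1.59 A.

I_p ≈ 1.59 A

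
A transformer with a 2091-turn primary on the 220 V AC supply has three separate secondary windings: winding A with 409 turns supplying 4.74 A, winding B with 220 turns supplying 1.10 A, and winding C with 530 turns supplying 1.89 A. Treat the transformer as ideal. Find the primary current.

V_A = 220 × 409/2091 = 43.032 V; V_B = 220 × 220/2091 = 23.147 V; V_C = 220 × 530/2091 = 55.763 V.
P_out = V_A I_A + V_B I_B + V_C I_C = 43.032×4.74 + 23.147×1.10 + 55.763×1.89 = 203.97 + 25.462 + 105.39 = 334.83 W.
Ideal ⇒ P_in = P_out, so I_p = P_out/V_p = 334.83/220 = 1.52 A.

I_p ≈ 1.52 A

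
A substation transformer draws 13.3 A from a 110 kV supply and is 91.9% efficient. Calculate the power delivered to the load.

P_in = V_p I_p = 110000 × 13.3 = 1.4630×10^6 W.
P_out = η P_in = 0.919 × 1.4630×10^6 = 1.34×10^6 W.

P_out ≈ 1.34×10^6 W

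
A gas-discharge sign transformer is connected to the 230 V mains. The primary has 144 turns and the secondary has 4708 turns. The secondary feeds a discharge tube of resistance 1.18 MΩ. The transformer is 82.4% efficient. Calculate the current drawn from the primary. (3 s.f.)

I_p ≈ 0.253 A

V_s = 230 × 4708/144 = 7519.7 V.
I_s = V_s/R = 7519.7/(1.18×10^6) = 0.0063726 A.
P_out = V_s I_s = 7519.7 × 0.0063726 = 47.921 W.
P_in = P_out/η = 47.921/0.824 = 58.156 W.
I_p = P_in/V_p = 58.156/230 = 0.253 A.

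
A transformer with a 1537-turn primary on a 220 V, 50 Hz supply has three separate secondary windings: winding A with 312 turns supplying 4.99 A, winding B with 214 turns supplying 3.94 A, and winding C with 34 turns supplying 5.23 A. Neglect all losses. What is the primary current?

V_A = 220 × 312/1537 = 44.658 V; V_B = 220 × 214/1537 = 30.631 V; V_C = 220 × 34/1537 = 4.8666 V.
P_out = V_A I_A + V_B I_B + V_C I_C = 44.658×4.99 + 30.631×3.94 + 4.8666×5.23 = 222.85 + 120.69 + 25.452 = 368.98 W.
Ideal ⇒ P_in = P_out, so I_p = P_out/V_p = 368.98/220 = 1.68 A.

I_p ≈ 1.68 A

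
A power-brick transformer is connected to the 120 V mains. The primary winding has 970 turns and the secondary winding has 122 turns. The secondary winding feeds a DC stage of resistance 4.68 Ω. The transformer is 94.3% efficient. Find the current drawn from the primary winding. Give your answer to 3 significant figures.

V_s = 120 × 122/970 = 15.093 V.
I_s = V_s/R = 15.093/4.68 = 3.2250 A.
P_out = V_s I_s = 15.093 × 3.2250 = 48.674 W.
P_in = P_out/η = 48.674/0.943 = 51.616 W.
I_p = P_in/V_p = 51.616/120 = 0.430 A.

I_p ≈ 0.430 A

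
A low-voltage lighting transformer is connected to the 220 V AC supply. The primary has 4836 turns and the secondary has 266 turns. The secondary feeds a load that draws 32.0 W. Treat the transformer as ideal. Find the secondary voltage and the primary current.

V_s ≈ 12.1 V, I_p ≈ 0.145 A

V_s = V_p × N_s/N_p = 220 × 266/4836 = 12.101 V.
I_s = P/V_s = 32.0/12.101 = 2.6444 A.
I_p = I_s × N_s/N_p = 2.6444 × 266/4836 = 0.145 A.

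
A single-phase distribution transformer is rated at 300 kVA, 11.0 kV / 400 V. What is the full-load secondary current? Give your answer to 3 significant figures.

I_s ≈ 750 A

I_s = S/V_s = 300000/400 = 750 A.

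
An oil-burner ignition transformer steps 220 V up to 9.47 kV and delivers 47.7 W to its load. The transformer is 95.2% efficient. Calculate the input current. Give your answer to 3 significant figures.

I_in ≈ 0.228 A

P_in = P_out/η = 47.7/0.952 = 50.105 W.
I_in = P_in/V_in = 50.105/220 = 0.228 A.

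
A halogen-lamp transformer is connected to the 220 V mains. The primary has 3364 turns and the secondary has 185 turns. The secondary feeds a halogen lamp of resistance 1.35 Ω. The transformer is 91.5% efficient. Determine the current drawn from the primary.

I_p ≈ 0.539 A

V_s = 220 × 185/3364 = 12.099 V.
I_s = V_s/R = 12.099/1.35 = 8.9620 A.
P_out = V_s I_s = 12.099 × 8.9620 = 108.43 W.
P_in = P_out/η = 108.43/0.915 = 118.50 W.
I_p = P_in/V_p = 118.50/220 = 0.539 A.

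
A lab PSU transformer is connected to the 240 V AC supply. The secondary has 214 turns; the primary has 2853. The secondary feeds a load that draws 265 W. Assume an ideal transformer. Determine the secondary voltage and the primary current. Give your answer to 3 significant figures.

V_s ≈ 18.0 V, I_p ≈ 1.10 A

V_s = V_p × N_s/N_p = 240 × 214/2853 = 18.002 V.
I_s = P/V_s = 265/18.002 = 14.721 A.
I_p = I_s × N_s/N_p = 14.721 × 214/2853 = 1.10 A.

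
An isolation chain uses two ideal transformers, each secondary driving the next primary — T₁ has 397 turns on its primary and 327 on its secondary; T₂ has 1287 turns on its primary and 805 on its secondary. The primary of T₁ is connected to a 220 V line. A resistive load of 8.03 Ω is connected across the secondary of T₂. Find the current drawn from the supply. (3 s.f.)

I_supply ≈ 7.27 A

After T₁: V = 220.00 × 327/397 = 181.21 V.
After T₂: V = 181.21 × 805/1287 = 113.34 V.
I_load = 113.34/8.03 = 14.115 A, so P_out = 113.34 × 14.115 = 1599.8 W.
All ideal ⇒ P_in = P_out, so I_supply = 1599.8/220 = 7.27 A.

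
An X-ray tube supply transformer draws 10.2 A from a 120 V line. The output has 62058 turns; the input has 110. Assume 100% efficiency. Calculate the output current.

I_out/I_in = N_in/N_out, so I_out = 10.2 × 110/62058 = 0.0181 A.

I_out ≈ 0.0181 A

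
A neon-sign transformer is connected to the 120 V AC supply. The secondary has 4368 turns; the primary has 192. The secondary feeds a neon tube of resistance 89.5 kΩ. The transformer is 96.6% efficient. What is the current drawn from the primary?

V_s = 120 × 4368/192 = 2730.0 V.
I_s = V_s/R = 2730.0/89500 = 0.030503 A.
P_out = V_s I_s = 2730.0 × 0.030503 = 83.273 W.
P_in = P_out/η = 83.273/0.966 = 86.204 W.
I_p = P_in/V_p = 86.204/120 = 0.718 A.

I_p ≈ 0.718 A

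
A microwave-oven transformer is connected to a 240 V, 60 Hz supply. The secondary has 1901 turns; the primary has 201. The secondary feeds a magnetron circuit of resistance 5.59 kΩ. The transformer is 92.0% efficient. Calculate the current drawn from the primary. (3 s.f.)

V_s = 240 × 1901/201 = 2269.9 V.
I_s = V_s/R = 2269.9/5590 = 0.40606 A.
P_out = V_s I_s = 2269.9 × 0.40606 = 921.69 W.
P_in = P_out/η = 921.69/0.920 = 1001.8 W.
I_p = P_in/V_p = 1001.8/240 = 4.17 A.

I_p ≈ 4.17 A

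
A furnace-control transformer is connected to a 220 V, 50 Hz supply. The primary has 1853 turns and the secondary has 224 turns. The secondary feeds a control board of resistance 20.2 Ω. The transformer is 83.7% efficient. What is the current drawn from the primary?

V_s = 220 × 224/1853 = 26.595 V.
I_s = V_s/R = 26.595/20.2 = 1.3166 A.
P_out = V_s I_s = 26.595 × 1.3166 = 35.014 W.
P_in = P_out/η = 35.014/0.837 = 41.832 W.
I_p = P_in/V_p = 41.832/220 = 0.190 A.

I_p ≈ 0.190 A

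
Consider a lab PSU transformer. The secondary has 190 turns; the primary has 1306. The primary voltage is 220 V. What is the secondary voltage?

V_s ≈ 32.0 V

V_s/V_p = N_s/N_p, so V_s = 220 × 190/1306 = 32.0 V.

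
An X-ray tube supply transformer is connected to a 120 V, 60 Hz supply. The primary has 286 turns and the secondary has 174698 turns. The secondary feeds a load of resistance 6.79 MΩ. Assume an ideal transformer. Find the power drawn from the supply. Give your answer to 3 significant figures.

P ≈ 791 W

V_s = V_p × N_s/N_p = 120 × 174698/286 = 73300 V.
I_s = V_s/R = 73300/(6.79×10^6) = 0.010795 A.
I_p = I_s × N_s/N_p = 0.010795 × 174698/286 = 6.5941 A.
P = V_p I_p = 120 × 6.5941 = 791 W.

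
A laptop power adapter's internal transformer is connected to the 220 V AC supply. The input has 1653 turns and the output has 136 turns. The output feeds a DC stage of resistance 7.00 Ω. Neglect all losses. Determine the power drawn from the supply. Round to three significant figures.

P ≈ 46.8 W

V_out = V_in × N_out/N_in = 220 × 136/1653 = 18.100 V.
I_out = V_out/R = 18.100/7.00 = 2.5858 A.
I_in = I_out × N_out/N_in = 2.5858 × 136/1653 = 0.21274 A.
P = V_in I_in = 220 × 0.21274 = 46.8 W.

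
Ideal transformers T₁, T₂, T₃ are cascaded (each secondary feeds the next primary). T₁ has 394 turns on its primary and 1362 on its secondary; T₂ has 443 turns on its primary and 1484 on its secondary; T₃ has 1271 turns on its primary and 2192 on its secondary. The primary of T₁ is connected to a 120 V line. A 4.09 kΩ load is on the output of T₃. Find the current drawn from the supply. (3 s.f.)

I_supply ≈ 11.7 A

Secondary of T₁: V = 120.00 × 1362/394 = 414.82 V.
Secondary of T₂: V = 414.82 × 1484/443 = 1389.6 V.
Secondary of T₃: V = 1389.6 × 2192/1271 = 2396.6 V.
I_load = 2396.6/4090 = 0.58595 A, so P_out = 2396.6 × 0.58595 = 1404.3 W.
All ideal ⇒ P_in = P_out, so I_supply = 1404.3/120 = 11.7 A.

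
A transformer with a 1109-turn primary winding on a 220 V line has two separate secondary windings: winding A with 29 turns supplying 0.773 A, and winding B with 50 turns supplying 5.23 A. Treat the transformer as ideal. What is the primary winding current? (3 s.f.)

V_A = 220 × 29/1109 = 5.7529 V; V_B = 220 × 50/1109 = 9.9188 V.
P_out = V_A I_A + V_B I_B = 5.7529×0.773 + 9.9188×5.23 = 4.4470 + 51.876 = 56.323 W.
Ideal ⇒ P_in = P_out, so I_p = P_out/V_p = 56.323/220 = 0.256 A.

I_p ≈ 0.256 A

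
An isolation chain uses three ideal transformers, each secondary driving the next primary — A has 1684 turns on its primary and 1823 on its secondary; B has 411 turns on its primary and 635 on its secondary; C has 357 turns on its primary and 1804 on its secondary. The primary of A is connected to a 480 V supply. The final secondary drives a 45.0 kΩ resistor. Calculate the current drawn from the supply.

I_supply ≈ 0.762 A

Secondary of A: V = 480.00 × 1823/1684 = 519.62 V.
Secondary of B: V = 519.62 × 635/411 = 802.82 V.
Secondary of C: V = 802.82 × 1804/357 = 4056.8 V.
I_load = 4056.8/45000 = 0.090152 A, so P_out = 4056.8 × 0.090152 = 365.73 W.
All ideal ⇒ P_in = P_out, so I_supply = 365.73/480 = 0.762 A.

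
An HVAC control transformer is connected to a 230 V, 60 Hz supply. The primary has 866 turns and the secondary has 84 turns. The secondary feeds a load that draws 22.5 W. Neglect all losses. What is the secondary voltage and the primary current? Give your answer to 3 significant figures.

V_s ≈ 22.3 V, I_p ≈ 0.0978 A

V_s = V_p × N_s/N_p = 230 × 84/866 = 22.309 V.
I_s = P/V_s = 22.5/22.309 = 1.0085 A.
I_p = I_s × N_s/N_p = 1.0085 × 84/866 = 0.0978 A.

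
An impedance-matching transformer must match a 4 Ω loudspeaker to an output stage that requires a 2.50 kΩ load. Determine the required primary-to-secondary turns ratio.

Z_p/Z_s = (N_p/N_s)², so N_p/N_s = √(2500/4) = √625 = 25.0.

N_p/N_s ≈ 25.0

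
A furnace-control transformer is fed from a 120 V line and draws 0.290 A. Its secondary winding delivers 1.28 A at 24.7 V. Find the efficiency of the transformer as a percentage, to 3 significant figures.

η ≈ 90.9%

P_in = 120 × 0.290 = 34.8000 W.
P_out = 24.7 × 1.28 = 31.6160 W.
η = P_out/P_in = 31.6160/34.8000 = 0.909.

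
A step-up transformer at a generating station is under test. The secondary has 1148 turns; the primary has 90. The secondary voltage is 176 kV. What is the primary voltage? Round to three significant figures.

V_p/V_s = N_p/N_s, so V_p = 176000 × 90/1148 = 13800 V.

V_p ≈ 13800 V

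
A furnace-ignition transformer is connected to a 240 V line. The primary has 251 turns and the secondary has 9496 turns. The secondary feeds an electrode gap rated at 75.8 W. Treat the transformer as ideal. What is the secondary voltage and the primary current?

V_s = V_p × N_s/N_p = 240 × 9496/251 = 9079.8 V.
I_s = P/V_s = 75.8/9079.8 = 0.0083482 A.
I_p = I_s × N_s/N_p = 0.0083482 × 9496/251 = 0.316 A.

V_s ≈ 9080 V, I_p ≈ 0.316 A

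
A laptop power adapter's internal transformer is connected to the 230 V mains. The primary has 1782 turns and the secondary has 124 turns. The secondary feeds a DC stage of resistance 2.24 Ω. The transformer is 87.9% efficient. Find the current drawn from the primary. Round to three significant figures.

I_p ≈ 0.566 A

V_s = 230 × 124/1782 = 16.004 V.
I_s = V_s/R = 16.004/2.24 = 7.1449 A.
P_out = V_s I_s = 16.004 × 7.1449 = 114.35 W.
P_in = P_out/η = 114.35/0.879 = 130.09 W.
I_p = P_in/V_p = 130.09/230 = 0.566 A.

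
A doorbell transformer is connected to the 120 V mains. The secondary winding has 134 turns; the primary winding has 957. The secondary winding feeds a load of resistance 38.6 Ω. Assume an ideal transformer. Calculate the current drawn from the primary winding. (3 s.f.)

V_s = V_p × N_s/N_p = 120 × 134/957 = 16.803 V.
I_s = V_s/R = 16.803/38.6 = 0.43530 A.
For an ideal transformer I_p N_p = I_s N_s, so I_p = 0.43530 × 134/957 = 0.0610 A.

I_p ≈ 0.0610 A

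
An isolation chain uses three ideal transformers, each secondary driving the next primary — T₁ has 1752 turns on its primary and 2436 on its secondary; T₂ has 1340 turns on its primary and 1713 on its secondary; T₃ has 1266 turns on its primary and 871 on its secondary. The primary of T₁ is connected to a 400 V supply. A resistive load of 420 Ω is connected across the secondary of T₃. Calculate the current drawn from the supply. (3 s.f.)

Secondary of T₁: V = 400.00 × 2436/1752 = 556.16 V.
Secondary of T₂: V = 556.16 × 1713/1340 = 710.98 V.
Secondary of T₃: V = 710.98 × 871/1266 = 489.15 V.
I_load = 489.15/420 = 1.1646 A, so P_out = 489.15 × 1.1646 = 569.68 W.
All ideal ⇒ P_in = P_out, so I_supply = 569.68/400 = 1.42 A.

I_supply ≈ 1.42 A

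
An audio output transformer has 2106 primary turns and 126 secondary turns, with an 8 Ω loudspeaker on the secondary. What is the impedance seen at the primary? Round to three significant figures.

Z_p = (N_p/N_s)² × Z_s = (2106/126)² × 8 = 2230 Ω.

Z_p ≈ 2230 Ω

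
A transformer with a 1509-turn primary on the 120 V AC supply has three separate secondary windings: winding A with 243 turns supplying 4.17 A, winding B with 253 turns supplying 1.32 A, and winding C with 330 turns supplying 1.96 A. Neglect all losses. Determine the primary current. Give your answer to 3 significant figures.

I_p ≈ 1.32 A

V_A = 120 × 243/1509 = 19.324 V; V_B = 120 × 253/1509 = 20.119 V; V_C = 120 × 330/1509 = 26.243 V.
P_out = V_A I_A + V_B I_B + V_C I_C = 19.324×4.17 + 20.119×1.32 + 26.243×1.96 = 80.581 + 26.557 + 51.435 = 158.57 W.
Ideal ⇒ P_in = P_out, so I_p = P_out/V_p = 158.57/120 = 1.32 A.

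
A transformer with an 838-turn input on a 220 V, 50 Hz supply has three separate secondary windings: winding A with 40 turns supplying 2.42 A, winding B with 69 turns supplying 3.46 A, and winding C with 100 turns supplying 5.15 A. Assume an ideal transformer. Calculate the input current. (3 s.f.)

V_A = 220 × 40/838 = 10.501 V; V_B = 220 × 69/838 = 18.115 V; V_C = 220 × 100/838 = 26.253 V.
P_out = V_A I_A + V_B I_B + V_C I_C = 10.501×2.42 + 18.115×3.46 + 26.253×5.15 = 25.413 + 62.676 + 135.20 = 223.29 W.
Ideal ⇒ P_in = P_out, so I_in = P_out/V_in = 223.29/220 = 1.01 A.

I_in ≈ 1.01 A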